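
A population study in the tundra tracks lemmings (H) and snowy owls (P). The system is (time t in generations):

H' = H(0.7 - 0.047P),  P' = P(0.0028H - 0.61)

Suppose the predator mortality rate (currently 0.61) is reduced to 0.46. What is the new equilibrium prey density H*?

At the interior fixed point, setting dP/dt = 0 with P > 0 fixes H* = (predator death rate)/(HP coefficient) — independent of the other coefficients.
With the change, H* = 0.46/0.0028 = 164; it falls from 218.

H* ≈ 164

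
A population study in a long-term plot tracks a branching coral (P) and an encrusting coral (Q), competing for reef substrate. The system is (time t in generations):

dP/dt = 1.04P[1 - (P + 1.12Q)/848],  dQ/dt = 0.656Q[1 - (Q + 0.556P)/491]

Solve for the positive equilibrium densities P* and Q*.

P* ≈ 790, Q* ≈ 51.7

Setting both brackets to zero gives the nullclines P + 1.12Q = 848 and 0.556P + Q = 491.
Substituting Q = 491 - 0.556P into the first: P(1 - 1.12·0.556) = 848 - 1.12·491.
So P* = 298/0.377 = 790, and then Q* = 491 - 0.556·790 = 51.7.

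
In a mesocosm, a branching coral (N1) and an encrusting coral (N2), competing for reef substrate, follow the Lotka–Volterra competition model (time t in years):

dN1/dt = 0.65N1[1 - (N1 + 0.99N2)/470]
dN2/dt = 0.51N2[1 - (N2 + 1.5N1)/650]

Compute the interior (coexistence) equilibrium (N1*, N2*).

Setting both brackets to zero gives the nullclines N1 + 0.99N2 = 470 and 1.5N1 + N2 = 650.
Substituting N2 = 650 - 1.5N1 into the first: N1(1 - 0.99·1.5) = 470 - 0.99·650.
So N1* = -174/-0.485 = 358, and then N2* = 650 - 1.5·358 = 113.

N1* ≈ 358, N2* ≈ 113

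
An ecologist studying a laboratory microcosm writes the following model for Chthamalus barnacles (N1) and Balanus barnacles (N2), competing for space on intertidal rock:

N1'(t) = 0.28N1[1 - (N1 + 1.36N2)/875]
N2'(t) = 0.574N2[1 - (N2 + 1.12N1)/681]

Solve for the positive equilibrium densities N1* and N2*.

Setting both brackets to zero gives the nullclines N1 + 1.36N2 = 875 and 1.12N1 + N2 = 681.
Substituting N2 = 681 - 1.12N1 into the first: N1(1 - 1.36·1.12) = 875 - 1.36·681.
So N1* = -51.2/-0.523 = 97.8, and then N2* = 681 - 1.12·97.8 = 571.

N1* ≈ 97.8, N2* ≈ 571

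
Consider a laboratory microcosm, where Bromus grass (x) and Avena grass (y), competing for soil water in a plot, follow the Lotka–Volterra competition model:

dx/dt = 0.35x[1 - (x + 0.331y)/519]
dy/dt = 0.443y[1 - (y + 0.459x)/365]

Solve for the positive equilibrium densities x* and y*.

Setting both brackets to zero gives the nullclines x + 0.331y = 519 and 0.459x + y = 365.
Substituting y = 365 - 0.459x into the first: x(1 - 0.331·0.459) = 519 - 0.331·365.
So x* = 398/0.848 = 470, and then y* = 365 - 0.459·470 = 149.

x* ≈ 470, y* ≈ 149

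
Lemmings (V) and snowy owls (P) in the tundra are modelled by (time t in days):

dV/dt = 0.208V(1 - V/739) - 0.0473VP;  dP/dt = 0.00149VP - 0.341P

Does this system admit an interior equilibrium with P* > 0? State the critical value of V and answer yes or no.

Threshold V = 229; K > 229, so yes, the predator persists.

The predator equation gives dP/dt > 0 only when V > 0.341/0.00149 = 229.
Without the predator, V → K = 739. Since 739 > 229, the predator can invade and persist.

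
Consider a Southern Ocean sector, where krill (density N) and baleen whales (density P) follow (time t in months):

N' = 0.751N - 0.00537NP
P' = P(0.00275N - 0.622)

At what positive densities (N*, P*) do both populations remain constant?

N* ≈ 226, P* ≈ 140

Set dP/dt = 0 with P > 0: 0.00275N - 0.622 = 0, so N* = 0.622/0.00275 = 226.
Set dN/dt = 0 with N > 0: 0.751 - 0.00537P = 0, so P* = 0.751/0.00537 = 140.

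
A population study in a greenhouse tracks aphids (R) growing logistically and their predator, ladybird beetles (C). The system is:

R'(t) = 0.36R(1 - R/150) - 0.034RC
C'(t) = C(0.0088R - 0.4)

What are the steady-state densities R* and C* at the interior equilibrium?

R* ≈ 45.5, C* ≈ 7.38

From dC/dt = 0 with C > 0: 0.0088R* = 0.4, so R* = 45.5.
Substitute into dR/dt = 0: 0.36(1 - 45.5/150) = 0.034C*.
The bracket is 0.697, giving C* = 0.251/0.034 = 7.38.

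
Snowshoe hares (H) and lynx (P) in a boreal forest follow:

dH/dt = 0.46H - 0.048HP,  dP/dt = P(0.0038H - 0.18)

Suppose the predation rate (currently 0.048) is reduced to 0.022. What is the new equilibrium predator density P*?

P* ≈ 20.9

At the interior fixed point, setting dH/dt = 0 with H > 0 fixes P* = (prey growth rate)/(HP coefficient) — independent of the other coefficients.
With the change, P* = 0.46/0.022 = 20.9; it rises from 9.58.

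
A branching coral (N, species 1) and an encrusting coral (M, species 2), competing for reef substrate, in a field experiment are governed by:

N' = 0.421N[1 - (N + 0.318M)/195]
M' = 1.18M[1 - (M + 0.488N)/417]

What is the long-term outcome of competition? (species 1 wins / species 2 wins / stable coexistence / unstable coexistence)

Compare the nullcline intercepts: K1/α12 = 195/0.318 = 613 > K2 = 417; K2/α21 = 417/0.488 = 855 > K1 = 195.
Since both inequalities hold, each species can invade when rare, so the interior equilibrium is stable.

stable coexistence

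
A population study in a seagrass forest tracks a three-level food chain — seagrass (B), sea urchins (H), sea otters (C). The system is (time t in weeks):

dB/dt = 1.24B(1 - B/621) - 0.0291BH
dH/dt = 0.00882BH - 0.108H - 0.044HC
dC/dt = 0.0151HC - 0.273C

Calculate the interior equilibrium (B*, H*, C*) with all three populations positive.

B* ≈ 358, H* ≈ 18.1, C* ≈ 69.2

From dC/dt = 0: 0.0151H* = 0.273, so H* = 18.1.
From dB/dt = 0: 1.24(1 - B*/621) = 0.0291·18.1, giving B* = 621·(1 - 0.424) = 358.
From dH/dt = 0: 0.00882·358 - 0.108 = 0.044C*, so C* = 3.05/0.044 = 69.2.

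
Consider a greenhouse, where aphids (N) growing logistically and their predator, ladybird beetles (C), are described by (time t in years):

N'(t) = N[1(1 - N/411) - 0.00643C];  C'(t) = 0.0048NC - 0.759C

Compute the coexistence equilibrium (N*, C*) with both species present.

N* ≈ 158, C* ≈ 95.7

From dC/dt = 0 with C > 0: 0.0048N* = 0.759, so N* = 158.
Substitute into dN/dt = 0: 1(1 - 158/411) = 0.00643C*.
The bracket is 0.615, giving C* = 0.615/0.00643 = 95.7.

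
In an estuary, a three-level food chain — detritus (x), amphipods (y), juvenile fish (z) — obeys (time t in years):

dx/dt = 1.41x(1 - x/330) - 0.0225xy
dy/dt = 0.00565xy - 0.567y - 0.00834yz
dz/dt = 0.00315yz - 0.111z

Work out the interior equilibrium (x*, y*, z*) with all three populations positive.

From dz/dt = 0: 0.00315y* = 0.111, so y* = 35.2.
From dx/dt = 0: 1.41(1 - x*/330) = 0.0225·35.2, giving x* = 330·(1 - 0.562) = 144.
From dy/dt = 0: 0.00565·144 - 0.567 = 0.00834z*, so z* = 0.249/0.00834 = 29.9.

x* ≈ 144, y* ≈ 35.2, z* ≈ 29.9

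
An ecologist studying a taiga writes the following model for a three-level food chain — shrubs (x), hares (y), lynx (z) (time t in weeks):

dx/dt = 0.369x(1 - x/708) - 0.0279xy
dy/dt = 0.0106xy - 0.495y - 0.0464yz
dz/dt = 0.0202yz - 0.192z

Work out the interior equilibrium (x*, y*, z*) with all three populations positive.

From dz/dt = 0: 0.0202y* = 0.192, so y* = 9.5.
From dx/dt = 0: 0.369(1 - x*/708) = 0.0279·9.5, giving x* = 708·(1 - 0.719) = 199.
From dy/dt = 0: 0.0106·199 - 0.495 = 0.0464z*, so z* = 1.62/0.0464 = 34.8.

x* ≈ 199, y* ≈ 9.5, z* ≈ 34.8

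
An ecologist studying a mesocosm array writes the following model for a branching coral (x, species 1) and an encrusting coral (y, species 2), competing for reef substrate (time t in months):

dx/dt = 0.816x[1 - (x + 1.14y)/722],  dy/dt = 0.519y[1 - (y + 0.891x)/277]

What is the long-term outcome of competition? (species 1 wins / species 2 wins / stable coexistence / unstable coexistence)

species 1 excludes species 2

Compare the nullcline intercepts: K1/α12 = 722/1.14 = 633 > K2 = 277; K2/α21 = 277/0.891 = 311 < K1 = 722.
Since the inequalities point opposite ways, species 1 can invade but species 2 cannot.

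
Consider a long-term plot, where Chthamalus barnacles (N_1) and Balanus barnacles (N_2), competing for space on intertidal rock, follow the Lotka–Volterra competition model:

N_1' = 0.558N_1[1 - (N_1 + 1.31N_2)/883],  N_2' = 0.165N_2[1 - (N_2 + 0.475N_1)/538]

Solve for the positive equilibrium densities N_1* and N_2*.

Setting both brackets to zero gives the nullclines N_1 + 1.31N_2 = 883 and 0.475N_1 + N_2 = 538.
Substituting N_2 = 538 - 0.475N_1 into the first: N_1(1 - 1.31·0.475) = 883 - 1.31·538.
So N_1* = 178/0.378 = 472, and then N_2* = 538 - 0.475·472 = 314.

N_1* ≈ 472, N_2* ≈ 314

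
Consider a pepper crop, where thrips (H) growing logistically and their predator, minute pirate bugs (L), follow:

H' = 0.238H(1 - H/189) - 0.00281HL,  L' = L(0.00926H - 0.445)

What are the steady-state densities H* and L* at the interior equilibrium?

From dL/dt = 0 with L > 0: 0.00926H* = 0.445, so H* = 48.1.
Substitute into dH/dt = 0: 0.238(1 - 48.1/189) = 0.00281L*.
The bracket is 0.746, giving L* = 0.177/0.00281 = 63.2.

H* ≈ 48.1, L* ≈ 63.2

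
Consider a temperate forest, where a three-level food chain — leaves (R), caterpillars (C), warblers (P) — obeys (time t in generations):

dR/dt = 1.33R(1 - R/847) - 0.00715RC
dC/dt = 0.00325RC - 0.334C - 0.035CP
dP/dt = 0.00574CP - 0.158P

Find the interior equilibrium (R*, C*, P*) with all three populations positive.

From dP/dt = 0: 0.00574C* = 0.158, so C* = 27.5.
From dR/dt = 0: 1.33(1 - R*/847) = 0.00715·27.5, giving R* = 847·(1 - 0.148) = 722.
From dC/dt = 0: 0.00325·722 - 0.334 = 0.035P*, so P* = 2.01/0.035 = 57.5.

R* ≈ 722, C* ≈ 27.5, P* ≈ 57.5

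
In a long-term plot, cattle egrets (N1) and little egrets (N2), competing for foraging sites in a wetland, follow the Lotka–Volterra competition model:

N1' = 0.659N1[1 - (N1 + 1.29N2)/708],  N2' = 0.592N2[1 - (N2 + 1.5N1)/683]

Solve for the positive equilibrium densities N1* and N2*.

N1* ≈ 185, N2* ≈ 405

Setting both brackets to zero gives the nullclines N1 + 1.29N2 = 708 and 1.5N1 + N2 = 683.
Substituting N2 = 683 - 1.5N1 into the first: N1(1 - 1.29·1.5) = 708 - 1.29·683.
So N1* = -173/-0.935 = 185, and then N2* = 683 - 1.5·185 = 405.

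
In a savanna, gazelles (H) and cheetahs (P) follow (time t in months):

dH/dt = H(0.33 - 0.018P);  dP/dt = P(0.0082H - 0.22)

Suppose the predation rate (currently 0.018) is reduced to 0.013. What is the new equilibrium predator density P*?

P* ≈ 25.4

At the interior fixed point, setting dH/dt = 0 with H > 0 fixes P* = (prey growth rate)/(HP coefficient) — independent of the other coefficients.
With the change, P* = 0.33/0.013 = 25.4; it rises from 18.3.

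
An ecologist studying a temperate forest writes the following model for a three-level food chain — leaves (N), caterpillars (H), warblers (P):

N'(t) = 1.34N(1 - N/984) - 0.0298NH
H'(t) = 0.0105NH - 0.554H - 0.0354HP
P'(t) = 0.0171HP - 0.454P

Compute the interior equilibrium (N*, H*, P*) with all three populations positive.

N* ≈ 403, H* ≈ 26.5, P* ≈ 104

From dP/dt = 0: 0.0171H* = 0.454, so H* = 26.5.
From dN/dt = 0: 1.34(1 - N*/984) = 0.0298·26.5, giving N* = 984·(1 - 0.59) = 403.
From dH/dt = 0: 0.0105·403 - 0.554 = 0.0354P*, so P* = 3.68/0.0354 = 104.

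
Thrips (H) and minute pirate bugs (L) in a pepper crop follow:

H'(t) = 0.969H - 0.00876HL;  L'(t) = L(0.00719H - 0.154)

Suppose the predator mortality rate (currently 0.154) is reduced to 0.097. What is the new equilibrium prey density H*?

At the interior fixed point, setting dL/dt = 0 with L > 0 fixes H* = (predator death rate)/(HL coefficient) — independent of the other coefficients.
With the change, H* = 0.097/0.00719 = 13.5; it falls from 21.4.

H* ≈ 13.5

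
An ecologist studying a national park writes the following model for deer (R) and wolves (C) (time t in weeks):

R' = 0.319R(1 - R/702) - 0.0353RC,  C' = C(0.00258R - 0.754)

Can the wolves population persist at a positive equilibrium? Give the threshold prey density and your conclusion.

Threshold R = 292; K > 292, so yes, the predator persists.

The predator equation gives dC/dt > 0 only when R > 0.754/0.00258 = 292.
Without the predator, R → K = 702. Since 702 > 292, the predator can invade and persist.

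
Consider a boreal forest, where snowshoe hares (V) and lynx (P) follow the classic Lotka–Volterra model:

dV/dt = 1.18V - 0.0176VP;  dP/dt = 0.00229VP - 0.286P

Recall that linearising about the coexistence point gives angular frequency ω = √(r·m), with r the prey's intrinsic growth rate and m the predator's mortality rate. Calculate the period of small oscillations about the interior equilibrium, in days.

Here r = 1.18 and m = 0.286, so r·m = 0.337.
ω = √0.337 = 0.581 per day, hence T = 2π/ω ≈ 10.8 days.

T ≈ 10.8 days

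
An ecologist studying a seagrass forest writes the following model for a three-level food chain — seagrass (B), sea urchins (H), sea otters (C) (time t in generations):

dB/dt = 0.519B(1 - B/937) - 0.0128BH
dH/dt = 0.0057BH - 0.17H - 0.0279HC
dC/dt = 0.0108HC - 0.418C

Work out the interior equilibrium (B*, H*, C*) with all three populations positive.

B* ≈ 42.6, H* ≈ 38.7, C* ≈ 2.61

From dC/dt = 0: 0.0108H* = 0.418, so H* = 38.7.
From dB/dt = 0: 0.519(1 - B*/937) = 0.0128·38.7, giving B* = 937·(1 - 0.955) = 42.6.
From dH/dt = 0: 0.0057·42.6 - 0.17 = 0.0279C*, so C* = 0.0728/0.0279 = 2.61.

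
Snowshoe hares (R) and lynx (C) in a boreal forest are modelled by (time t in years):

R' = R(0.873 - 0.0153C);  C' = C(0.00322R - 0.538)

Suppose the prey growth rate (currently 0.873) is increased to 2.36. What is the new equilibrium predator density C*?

C* ≈ 154

At the interior fixed point, setting dR/dt = 0 with R > 0 fixes C* = (prey growth rate)/(RC coefficient) — independent of the other coefficients.
With the change, C* = 2.36/0.0153 = 154; it rises from 57.1.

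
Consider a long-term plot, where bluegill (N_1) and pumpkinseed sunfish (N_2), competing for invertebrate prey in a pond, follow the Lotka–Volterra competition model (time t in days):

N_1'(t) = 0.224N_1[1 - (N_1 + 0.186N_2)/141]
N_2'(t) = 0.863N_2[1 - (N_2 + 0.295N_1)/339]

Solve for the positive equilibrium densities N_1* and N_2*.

Setting both brackets to zero gives the nullclines N_1 + 0.186N_2 = 141 and 0.295N_1 + N_2 = 339.
Substituting N_2 = 339 - 0.295N_1 into the first: N_1(1 - 0.186·0.295) = 141 - 0.186·339.
So N_1* = 77.9/0.945 = 82.5, and then N_2* = 339 - 0.295·82.5 = 315.

N_1* ≈ 82.5, N_2* ≈ 315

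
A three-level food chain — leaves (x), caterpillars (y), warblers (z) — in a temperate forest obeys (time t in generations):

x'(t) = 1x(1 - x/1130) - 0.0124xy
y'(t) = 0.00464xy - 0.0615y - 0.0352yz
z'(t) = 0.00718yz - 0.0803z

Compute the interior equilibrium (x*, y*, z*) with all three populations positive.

x* ≈ 973, y* ≈ 11.2, z* ≈ 127

From dz/dt = 0: 0.00718y* = 0.0803, so y* = 11.2.
From dx/dt = 0: 1(1 - x*/1130) = 0.0124·11.2, giving x* = 1130·(1 - 0.139) = 973.
From dy/dt = 0: 0.00464·973 - 0.0615 = 0.0352z*, so z* = 4.45/0.0352 = 127.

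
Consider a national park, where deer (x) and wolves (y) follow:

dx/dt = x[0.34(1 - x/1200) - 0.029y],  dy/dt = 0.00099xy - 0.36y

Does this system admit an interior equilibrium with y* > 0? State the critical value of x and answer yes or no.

Threshold x = 364; K > 364, so yes, the predator persists.

The predator equation gives dy/dt > 0 only when x > 0.36/0.00099 = 364.
Without the predator, x → K = 1200. Since 1200 > 364, the predator can invade and persist.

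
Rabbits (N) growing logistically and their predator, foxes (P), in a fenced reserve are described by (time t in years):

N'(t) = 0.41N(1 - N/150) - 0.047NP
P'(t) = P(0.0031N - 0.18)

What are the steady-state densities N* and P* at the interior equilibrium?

From dP/dt = 0 with P > 0: 0.0031N* = 0.18, so N* = 58.1.
Substitute into dN/dt = 0: 0.41(1 - 58.1/150) = 0.047P*.
The bracket is 0.613, giving P* = 0.251/0.047 = 5.35.

N* ≈ 58.1, P* ≈ 5.35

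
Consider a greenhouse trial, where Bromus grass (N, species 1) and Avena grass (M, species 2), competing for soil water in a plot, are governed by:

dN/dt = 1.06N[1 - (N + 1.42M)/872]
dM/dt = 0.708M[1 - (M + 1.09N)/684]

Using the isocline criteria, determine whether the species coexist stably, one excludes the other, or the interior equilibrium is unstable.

unstable coexistence (outcome depends on initial conditions)

Compare the nullcline intercepts: K1/α12 = 872/1.42 = 614 < K2 = 684; K2/α21 = 684/1.09 = 628 < K1 = 872.
Since both are reversed, neither can invade when rare; the interior point is a saddle.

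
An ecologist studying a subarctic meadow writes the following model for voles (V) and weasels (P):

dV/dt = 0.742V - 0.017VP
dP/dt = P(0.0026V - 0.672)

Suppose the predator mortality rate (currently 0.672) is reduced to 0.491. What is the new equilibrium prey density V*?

V* ≈ 189

At the interior fixed point, setting dP/dt = 0 with P > 0 fixes V* = (predator death rate)/(VP coefficient) — independent of the other coefficients.
With the change, V* = 0.491/0.0026 = 189; it falls from 258.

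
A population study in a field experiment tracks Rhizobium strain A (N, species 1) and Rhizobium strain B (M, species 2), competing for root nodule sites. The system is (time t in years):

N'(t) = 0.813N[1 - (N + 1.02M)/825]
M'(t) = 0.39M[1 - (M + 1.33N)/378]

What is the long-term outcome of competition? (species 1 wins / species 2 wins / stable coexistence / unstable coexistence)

Compare the nullcline intercepts: K1/α12 = 825/1.02 = 809 > K2 = 378; K2/α21 = 378/1.33 = 284 < K1 = 825.
Since the inequalities point opposite ways, species 1 can invade but species 2 cannot.

species 1 excludes species 2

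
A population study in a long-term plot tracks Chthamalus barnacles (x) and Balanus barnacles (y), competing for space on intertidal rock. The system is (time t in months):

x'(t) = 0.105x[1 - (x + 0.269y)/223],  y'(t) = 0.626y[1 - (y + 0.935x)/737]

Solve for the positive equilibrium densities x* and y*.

x* ≈ 33.1, y* ≈ 706

Setting both brackets to zero gives the nullclines x + 0.269y = 223 and 0.935x + y = 737.
Substituting y = 737 - 0.935x into the first: x(1 - 0.269·0.935) = 223 - 0.269·737.
So x* = 24.7/0.748 = 33.1, and then y* = 737 - 0.935·33.1 = 706.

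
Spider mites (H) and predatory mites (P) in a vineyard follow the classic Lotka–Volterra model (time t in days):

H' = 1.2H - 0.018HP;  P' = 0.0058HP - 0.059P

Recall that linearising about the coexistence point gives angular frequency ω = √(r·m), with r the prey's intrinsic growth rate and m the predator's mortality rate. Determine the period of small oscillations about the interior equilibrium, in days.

T ≈ 23.6 days

Here r = 1.2 and m = 0.059, so r·m = 0.0708.
ω = √0.0708 = 0.266 per day, hence T = 2π/ω ≈ 23.6 days.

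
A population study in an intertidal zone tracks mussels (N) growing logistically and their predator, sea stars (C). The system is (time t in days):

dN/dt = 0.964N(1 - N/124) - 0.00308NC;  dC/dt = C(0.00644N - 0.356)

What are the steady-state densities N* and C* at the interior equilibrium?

N* ≈ 55.3, C* ≈ 173

From dC/dt = 0 with C > 0: 0.00644N* = 0.356, so N* = 55.3.
Substitute into dN/dt = 0: 0.964(1 - 55.3/124) = 0.00308C*.
The bracket is 0.554, giving C* = 0.534/0.00308 = 173.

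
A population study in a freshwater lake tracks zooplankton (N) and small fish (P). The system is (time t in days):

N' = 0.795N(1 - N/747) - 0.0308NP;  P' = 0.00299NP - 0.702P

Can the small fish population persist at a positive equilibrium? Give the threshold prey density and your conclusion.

The predator equation gives dP/dt > 0 only when N > 0.702/0.00299 = 235.
Without the predator, N → K = 747. Since 747 > 235, the predator can invade and persist.

Threshold N = 235; K > 235, so yes, the predator persists.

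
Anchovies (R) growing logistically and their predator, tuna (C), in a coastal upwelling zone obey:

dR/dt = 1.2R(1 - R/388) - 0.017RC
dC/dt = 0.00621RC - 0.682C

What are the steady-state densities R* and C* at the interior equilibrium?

R* ≈ 110, C* ≈ 50.6

From dC/dt = 0 with C > 0: 0.00621R* = 0.682, so R* = 110.
Substitute into dR/dt = 0: 1.2(1 - 110/388) = 0.017C*.
The bracket is 0.717, giving C* = 0.86/0.017 = 50.6.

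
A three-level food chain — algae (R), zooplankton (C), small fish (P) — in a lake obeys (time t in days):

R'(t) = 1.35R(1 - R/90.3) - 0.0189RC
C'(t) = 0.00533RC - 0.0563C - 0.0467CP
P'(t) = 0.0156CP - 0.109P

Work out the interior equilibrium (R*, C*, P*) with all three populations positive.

From dP/dt = 0: 0.0156C* = 0.109, so C* = 6.99.
From dR/dt = 0: 1.35(1 - R*/90.3) = 0.0189·6.99, giving R* = 90.3·(1 - 0.0978) = 81.5.
From dC/dt = 0: 0.00533·81.5 - 0.0563 = 0.0467P*, so P* = 0.378/0.0467 = 8.09.

R* ≈ 81.5, C* ≈ 6.99, P* ≈ 8.09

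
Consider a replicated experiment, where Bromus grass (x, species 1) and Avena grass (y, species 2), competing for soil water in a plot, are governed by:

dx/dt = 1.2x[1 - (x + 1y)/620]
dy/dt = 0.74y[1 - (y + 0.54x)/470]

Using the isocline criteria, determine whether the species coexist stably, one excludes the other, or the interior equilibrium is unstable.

Compare the nullcline intercepts: K1/α12 = 620/1 = 620 > K2 = 470; K2/α21 = 470/0.54 = 870 > K1 = 620.
Since both inequalities hold, each species can invade when rare, so the interior equilibrium is stable.

stable coexistence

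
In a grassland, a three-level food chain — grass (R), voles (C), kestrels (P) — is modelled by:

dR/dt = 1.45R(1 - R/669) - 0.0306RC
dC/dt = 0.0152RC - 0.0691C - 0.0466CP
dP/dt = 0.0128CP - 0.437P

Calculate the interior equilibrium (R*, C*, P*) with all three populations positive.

R* ≈ 187, C* ≈ 34.1, P* ≈ 59.5

From dP/dt = 0: 0.0128C* = 0.437, so C* = 34.1.
From dR/dt = 0: 1.45(1 - R*/669) = 0.0306·34.1, giving R* = 669·(1 - 0.72) = 187.
From dC/dt = 0: 0.0152·187 - 0.0691 = 0.0466P*, so P* = 2.77/0.0466 = 59.5.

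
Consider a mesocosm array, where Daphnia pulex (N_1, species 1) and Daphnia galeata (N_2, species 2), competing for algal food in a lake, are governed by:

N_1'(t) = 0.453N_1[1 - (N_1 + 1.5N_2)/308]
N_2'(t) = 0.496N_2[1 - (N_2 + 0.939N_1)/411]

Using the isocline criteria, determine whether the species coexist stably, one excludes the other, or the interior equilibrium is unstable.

species 2 excludes species 1

Compare the nullcline intercepts: K1/α12 = 308/1.5 = 205 < K2 = 411; K2/α21 = 411/0.939 = 438 > K1 = 308.
Since the inequalities point opposite ways, species 2 can invade but species 1 cannot.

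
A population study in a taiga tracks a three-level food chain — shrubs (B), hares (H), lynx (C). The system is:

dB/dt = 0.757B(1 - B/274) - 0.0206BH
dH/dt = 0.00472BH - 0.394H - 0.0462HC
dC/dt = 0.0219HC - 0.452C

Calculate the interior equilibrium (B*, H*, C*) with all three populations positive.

B* ≈ 120, H* ≈ 20.6, C* ≈ 3.74

From dC/dt = 0: 0.0219H* = 0.452, so H* = 20.6.
From dB/dt = 0: 0.757(1 - B*/274) = 0.0206·20.6, giving B* = 274·(1 - 0.562) = 120.
From dH/dt = 0: 0.00472·120 - 0.394 = 0.0462C*, so C* = 0.173/0.0462 = 3.74.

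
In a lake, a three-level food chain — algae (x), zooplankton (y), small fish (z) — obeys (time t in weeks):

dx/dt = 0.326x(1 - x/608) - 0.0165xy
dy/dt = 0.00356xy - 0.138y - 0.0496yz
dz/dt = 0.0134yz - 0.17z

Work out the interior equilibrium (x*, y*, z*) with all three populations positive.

x* ≈ 218, y* ≈ 12.7, z* ≈ 12.8

From dz/dt = 0: 0.0134y* = 0.17, so y* = 12.7.
From dx/dt = 0: 0.326(1 - x*/608) = 0.0165·12.7, giving x* = 608·(1 - 0.642) = 218.
From dy/dt = 0: 0.00356·218 - 0.138 = 0.0496z*, so z* = 0.637/0.0496 = 12.8.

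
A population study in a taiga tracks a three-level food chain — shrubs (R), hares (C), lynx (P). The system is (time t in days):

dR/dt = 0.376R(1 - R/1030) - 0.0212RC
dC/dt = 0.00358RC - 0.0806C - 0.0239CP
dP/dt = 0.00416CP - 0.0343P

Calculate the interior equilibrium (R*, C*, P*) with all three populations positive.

R* ≈ 551, C* ≈ 8.25, P* ≈ 79.2

From dP/dt = 0: 0.00416C* = 0.0343, so C* = 8.25.
From dR/dt = 0: 0.376(1 - R*/1030) = 0.0212·8.25, giving R* = 1030·(1 - 0.465) = 551.
From dC/dt = 0: 0.00358·551 - 0.0806 = 0.0239P*, so P* = 1.89/0.0239 = 79.2.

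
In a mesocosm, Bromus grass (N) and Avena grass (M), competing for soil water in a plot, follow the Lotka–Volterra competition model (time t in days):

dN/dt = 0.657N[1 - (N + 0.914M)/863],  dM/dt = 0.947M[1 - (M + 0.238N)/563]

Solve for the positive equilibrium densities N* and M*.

Setting both brackets to zero gives the nullclines N + 0.914M = 863 and 0.238N + M = 563.
Substituting M = 563 - 0.238N into the first: N(1 - 0.914·0.238) = 863 - 0.914·563.
So N* = 348/0.782 = 445, and then M* = 563 - 0.238·445 = 457.

N* ≈ 445, M* ≈ 457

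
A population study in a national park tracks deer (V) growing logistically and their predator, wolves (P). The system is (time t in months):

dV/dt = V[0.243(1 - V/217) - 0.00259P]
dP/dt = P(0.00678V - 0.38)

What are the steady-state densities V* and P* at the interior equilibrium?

From dP/dt = 0 with P > 0: 0.00678V* = 0.38, so V* = 56.
Substitute into dV/dt = 0: 0.243(1 - 56/217) = 0.00259P*.
The bracket is 0.742, giving P* = 0.18/0.00259 = 69.6.

V* ≈ 56, P* ≈ 69.6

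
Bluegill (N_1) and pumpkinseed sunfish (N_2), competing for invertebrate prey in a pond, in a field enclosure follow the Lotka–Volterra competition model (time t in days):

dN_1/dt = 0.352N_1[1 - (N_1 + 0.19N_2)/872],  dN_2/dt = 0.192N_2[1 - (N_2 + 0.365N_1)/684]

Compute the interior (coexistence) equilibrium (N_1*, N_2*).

Setting both brackets to zero gives the nullclines N_1 + 0.19N_2 = 872 and 0.365N_1 + N_2 = 684.
Substituting N_2 = 684 - 0.365N_1 into the first: N_1(1 - 0.19·0.365) = 872 - 0.19·684.
So N_1* = 742/0.931 = 797, and then N_2* = 684 - 0.365·797 = 393.

N_1* ≈ 797, N_2* ≈ 393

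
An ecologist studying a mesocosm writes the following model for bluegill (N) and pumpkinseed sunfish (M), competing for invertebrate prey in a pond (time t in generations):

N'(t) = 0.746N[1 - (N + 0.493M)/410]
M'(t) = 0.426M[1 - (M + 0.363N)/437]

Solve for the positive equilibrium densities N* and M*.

N* ≈ 237, M* ≈ 351

Setting both brackets to zero gives the nullclines N + 0.493M = 410 and 0.363N + M = 437.
Substituting M = 437 - 0.363N into the first: N(1 - 0.493·0.363) = 410 - 0.493·437.
So N* = 195/0.821 = 237, and then M* = 437 - 0.363·237 = 351.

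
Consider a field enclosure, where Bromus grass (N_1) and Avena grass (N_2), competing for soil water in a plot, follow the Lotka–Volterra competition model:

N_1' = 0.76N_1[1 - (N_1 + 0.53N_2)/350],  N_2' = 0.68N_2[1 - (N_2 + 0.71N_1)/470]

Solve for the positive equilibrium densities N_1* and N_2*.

Setting both brackets to zero gives the nullclines N_1 + 0.53N_2 = 350 and 0.71N_1 + N_2 = 470.
Substituting N_2 = 470 - 0.71N_1 into the first: N_1(1 - 0.53·0.71) = 350 - 0.53·470.
So N_1* = 101/0.624 = 162, and then N_2* = 470 - 0.71·162 = 355.

N_1* ≈ 162, N_2* ≈ 355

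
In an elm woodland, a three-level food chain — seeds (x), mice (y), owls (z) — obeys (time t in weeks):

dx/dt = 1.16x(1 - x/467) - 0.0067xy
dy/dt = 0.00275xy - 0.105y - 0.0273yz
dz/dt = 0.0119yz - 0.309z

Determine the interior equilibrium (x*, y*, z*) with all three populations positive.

x* ≈ 397, y* ≈ 26, z* ≈ 36.1

From dz/dt = 0: 0.0119y* = 0.309, so y* = 26.
From dx/dt = 0: 1.16(1 - x*/467) = 0.0067·26, giving x* = 467·(1 - 0.15) = 397.
From dy/dt = 0: 0.00275·397 - 0.105 = 0.0273z*, so z* = 0.987/0.0273 = 36.1.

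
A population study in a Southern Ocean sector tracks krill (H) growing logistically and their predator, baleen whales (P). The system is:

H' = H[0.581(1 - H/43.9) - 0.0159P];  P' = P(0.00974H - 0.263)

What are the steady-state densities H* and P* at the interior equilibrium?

From dP/dt = 0 with P > 0: 0.00974H* = 0.263, so H* = 27.
Substitute into dH/dt = 0: 0.581(1 - 27/43.9) = 0.0159P*.
The bracket is 0.385, giving P* = 0.224/0.0159 = 14.1.

H* ≈ 27, P* ≈ 14.1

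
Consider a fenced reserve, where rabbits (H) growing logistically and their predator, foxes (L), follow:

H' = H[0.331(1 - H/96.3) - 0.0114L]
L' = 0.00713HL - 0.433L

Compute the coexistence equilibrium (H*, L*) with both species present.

H* ≈ 60.7, L* ≈ 10.7

From dL/dt = 0 with L > 0: 0.00713H* = 0.433, so H* = 60.7.
Substitute into dH/dt = 0: 0.331(1 - 60.7/96.3) = 0.0114L*.
The bracket is 0.369, giving L* = 0.122/0.0114 = 10.7.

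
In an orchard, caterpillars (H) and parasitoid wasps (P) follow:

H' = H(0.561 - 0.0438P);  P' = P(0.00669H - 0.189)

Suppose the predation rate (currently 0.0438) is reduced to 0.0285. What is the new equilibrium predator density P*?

At the interior fixed point, setting dH/dt = 0 with H > 0 fixes P* = (prey growth rate)/(HP coefficient) — independent of the other coefficients.
With the change, P* = 0.561/0.0285 = 19.7; it rises from 12.8.

P* ≈ 19.7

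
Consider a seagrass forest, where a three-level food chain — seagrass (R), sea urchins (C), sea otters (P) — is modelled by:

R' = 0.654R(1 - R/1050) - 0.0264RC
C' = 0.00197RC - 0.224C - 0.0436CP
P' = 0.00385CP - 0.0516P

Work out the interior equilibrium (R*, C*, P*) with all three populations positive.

R* ≈ 482, C* ≈ 13.4, P* ≈ 16.6

From dP/dt = 0: 0.00385C* = 0.0516, so C* = 13.4.
From dR/dt = 0: 0.654(1 - R*/1050) = 0.0264·13.4, giving R* = 1050·(1 - 0.541) = 482.
From dC/dt = 0: 0.00197·482 - 0.224 = 0.0436P*, so P* = 0.725/0.0436 = 16.6.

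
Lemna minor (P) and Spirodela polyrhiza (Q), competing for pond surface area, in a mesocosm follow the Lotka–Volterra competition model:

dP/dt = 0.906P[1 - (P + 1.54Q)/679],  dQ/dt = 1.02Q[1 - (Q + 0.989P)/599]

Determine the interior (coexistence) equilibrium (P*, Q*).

Setting both brackets to zero gives the nullclines P + 1.54Q = 679 and 0.989P + Q = 599.
Substituting Q = 599 - 0.989P into the first: P(1 - 1.54·0.989) = 679 - 1.54·599.
So P* = -243/-0.523 = 465, and then Q* = 599 - 0.989·465 = 139.

P* ≈ 465, Q* ≈ 139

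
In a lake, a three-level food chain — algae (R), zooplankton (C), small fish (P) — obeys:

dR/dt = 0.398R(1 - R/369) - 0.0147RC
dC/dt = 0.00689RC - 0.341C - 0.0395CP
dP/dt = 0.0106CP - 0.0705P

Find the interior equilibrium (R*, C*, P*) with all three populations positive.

R* ≈ 278, C* ≈ 6.65, P* ≈ 39.9

From dP/dt = 0: 0.0106C* = 0.0705, so C* = 6.65.
From dR/dt = 0: 0.398(1 - R*/369) = 0.0147·6.65, giving R* = 369·(1 - 0.246) = 278.
From dC/dt = 0: 0.00689·278 - 0.341 = 0.0395P*, so P* = 1.58/0.0395 = 39.9.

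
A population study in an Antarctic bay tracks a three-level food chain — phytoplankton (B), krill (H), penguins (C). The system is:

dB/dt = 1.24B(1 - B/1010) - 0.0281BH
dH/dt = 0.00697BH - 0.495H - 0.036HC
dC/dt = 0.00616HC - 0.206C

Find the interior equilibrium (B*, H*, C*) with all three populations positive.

From dC/dt = 0: 0.00616H* = 0.206, so H* = 33.4.
From dB/dt = 0: 1.24(1 - B*/1010) = 0.0281·33.4, giving B* = 1010·(1 - 0.758) = 245.
From dH/dt = 0: 0.00697·245 - 0.495 = 0.036C*, so C* = 1.21/0.036 = 33.6.

B* ≈ 245, H* ≈ 33.4, C* ≈ 33.6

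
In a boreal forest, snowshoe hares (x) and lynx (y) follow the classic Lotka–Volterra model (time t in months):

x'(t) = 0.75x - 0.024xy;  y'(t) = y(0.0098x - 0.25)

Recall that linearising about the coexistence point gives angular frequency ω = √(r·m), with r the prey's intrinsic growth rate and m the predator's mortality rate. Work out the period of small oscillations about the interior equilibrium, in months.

T ≈ 14.5 months

Here r = 0.75 and m = 0.25, so r·m = 0.188.
ω = √0.188 = 0.433 per month, hence T = 2π/ω ≈ 14.5 months.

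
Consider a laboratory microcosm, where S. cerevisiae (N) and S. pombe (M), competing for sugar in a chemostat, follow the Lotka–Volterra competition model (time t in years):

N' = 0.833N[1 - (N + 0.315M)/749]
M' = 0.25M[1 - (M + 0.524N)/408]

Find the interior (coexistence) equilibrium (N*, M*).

Setting both brackets to zero gives the nullclines N + 0.315M = 749 and 0.524N + M = 408.
Substituting M = 408 - 0.524N into the first: N(1 - 0.315·0.524) = 749 - 0.315·408.
So N* = 620/0.835 = 743, and then M* = 408 - 0.524·743 = 18.6.

N* ≈ 743, M* ≈ 18.6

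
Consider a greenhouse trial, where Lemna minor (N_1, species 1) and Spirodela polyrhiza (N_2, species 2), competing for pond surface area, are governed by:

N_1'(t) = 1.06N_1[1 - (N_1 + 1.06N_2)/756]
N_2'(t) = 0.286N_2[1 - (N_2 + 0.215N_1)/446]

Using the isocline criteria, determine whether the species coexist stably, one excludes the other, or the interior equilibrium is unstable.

Compare the nullcline intercepts: K1/α12 = 756/1.06 = 713 > K2 = 446; K2/α21 = 446/0.215 = 2070 > K1 = 756.
Since both inequalities hold, each species can invade when rare, so the interior equilibrium is stable.

stable coexistence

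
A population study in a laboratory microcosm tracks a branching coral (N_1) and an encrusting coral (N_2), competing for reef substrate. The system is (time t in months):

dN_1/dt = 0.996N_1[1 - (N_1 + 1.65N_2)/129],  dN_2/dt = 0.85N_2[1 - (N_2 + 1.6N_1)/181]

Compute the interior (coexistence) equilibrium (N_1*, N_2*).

N_1* ≈ 103, N_2* ≈ 15.5

Setting both brackets to zero gives the nullclines N_1 + 1.65N_2 = 129 and 1.6N_1 + N_2 = 181.
Substituting N_2 = 181 - 1.6N_1 into the first: N_1(1 - 1.65·1.6) = 129 - 1.65·181.
So N_1* = -170/-1.64 = 103, and then N_2* = 181 - 1.6·103 = 15.5.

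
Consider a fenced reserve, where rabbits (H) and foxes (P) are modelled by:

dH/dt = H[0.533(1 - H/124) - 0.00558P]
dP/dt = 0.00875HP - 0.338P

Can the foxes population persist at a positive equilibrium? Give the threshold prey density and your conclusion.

The predator equation gives dP/dt > 0 only when H > 0.338/0.00875 = 38.6.
Without the predator, H → K = 124. Since 124 > 38.6, the predator can invade and persist.

Threshold H = 38.6; K > 38.6, so yes, the predator persists.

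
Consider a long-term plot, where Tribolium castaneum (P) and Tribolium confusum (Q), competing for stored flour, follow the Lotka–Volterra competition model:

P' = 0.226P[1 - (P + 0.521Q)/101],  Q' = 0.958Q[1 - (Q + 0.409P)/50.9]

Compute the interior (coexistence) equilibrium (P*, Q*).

Setting both brackets to zero gives the nullclines P + 0.521Q = 101 and 0.409P + Q = 50.9.
Substituting Q = 50.9 - 0.409P into the first: P(1 - 0.521·0.409) = 101 - 0.521·50.9.
So P* = 74.5/0.787 = 94.6, and then Q* = 50.9 - 0.409·94.6 = 12.2.

P* ≈ 94.6, Q* ≈ 12.2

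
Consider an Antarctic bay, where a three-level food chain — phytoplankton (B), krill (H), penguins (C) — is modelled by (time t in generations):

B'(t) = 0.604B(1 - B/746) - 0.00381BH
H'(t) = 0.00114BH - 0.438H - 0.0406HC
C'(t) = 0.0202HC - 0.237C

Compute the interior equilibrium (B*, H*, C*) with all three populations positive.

From dC/dt = 0: 0.0202H* = 0.237, so H* = 11.7.
From dB/dt = 0: 0.604(1 - B*/746) = 0.00381·11.7, giving B* = 746·(1 - 0.074) = 691.
From dH/dt = 0: 0.00114·691 - 0.438 = 0.0406C*, so C* = 0.349/0.0406 = 8.61.

B* ≈ 691, H* ≈ 11.7, C* ≈ 8.61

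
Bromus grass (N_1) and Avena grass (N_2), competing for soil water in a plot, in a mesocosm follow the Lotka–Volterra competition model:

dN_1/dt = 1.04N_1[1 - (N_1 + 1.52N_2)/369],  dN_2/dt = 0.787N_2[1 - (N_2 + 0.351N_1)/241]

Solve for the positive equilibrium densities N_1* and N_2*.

Setting both brackets to zero gives the nullclines N_1 + 1.52N_2 = 369 and 0.351N_1 + N_2 = 241.
Substituting N_2 = 241 - 0.351N_1 into the first: N_1(1 - 1.52·0.351) = 369 - 1.52·241.
So N_1* = 2.68/0.466 = 5.75, and then N_2* = 241 - 0.351·5.75 = 239.

N_1* ≈ 5.75, N_2* ≈ 239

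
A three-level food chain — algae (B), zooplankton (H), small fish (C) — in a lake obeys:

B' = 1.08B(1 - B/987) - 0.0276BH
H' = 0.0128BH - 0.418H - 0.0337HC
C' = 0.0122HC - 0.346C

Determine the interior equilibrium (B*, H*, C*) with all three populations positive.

From dC/dt = 0: 0.0122H* = 0.346, so H* = 28.4.
From dB/dt = 0: 1.08(1 - B*/987) = 0.0276·28.4, giving B* = 987·(1 - 0.725) = 272.
From dH/dt = 0: 0.0128·272 - 0.418 = 0.0337C*, so C* = 3.06/0.0337 = 90.8.

B* ≈ 272, H* ≈ 28.4, C* ≈ 90.8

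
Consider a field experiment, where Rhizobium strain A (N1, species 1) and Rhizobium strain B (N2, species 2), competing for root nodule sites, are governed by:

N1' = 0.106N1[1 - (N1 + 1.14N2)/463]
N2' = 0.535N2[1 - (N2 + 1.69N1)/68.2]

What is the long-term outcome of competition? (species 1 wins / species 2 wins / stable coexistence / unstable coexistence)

Compare the nullcline intercepts: K1/α12 = 463/1.14 = 406 > K2 = 68.2; K2/α21 = 68.2/1.69 = 40.4 < K1 = 463.
Since the inequalities point opposite ways, species 1 can invade but species 2 cannot.

species 1 excludes species 2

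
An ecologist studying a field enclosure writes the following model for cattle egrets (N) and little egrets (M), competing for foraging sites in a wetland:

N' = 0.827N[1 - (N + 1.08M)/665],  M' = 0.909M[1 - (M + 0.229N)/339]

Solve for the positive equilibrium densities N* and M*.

N* ≈ 397, M* ≈ 248

Setting both brackets to zero gives the nullclines N + 1.08M = 665 and 0.229N + M = 339.
Substituting M = 339 - 0.229N into the first: N(1 - 1.08·0.229) = 665 - 1.08·339.
So N* = 299/0.753 = 397, and then M* = 339 - 0.229·397 = 248.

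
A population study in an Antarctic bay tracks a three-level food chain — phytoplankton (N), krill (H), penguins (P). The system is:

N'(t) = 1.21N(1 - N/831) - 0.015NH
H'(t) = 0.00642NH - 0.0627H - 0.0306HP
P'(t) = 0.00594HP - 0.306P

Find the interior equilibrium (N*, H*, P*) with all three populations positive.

N* ≈ 300, H* ≈ 51.5, P* ≈ 61

From dP/dt = 0: 0.00594H* = 0.306, so H* = 51.5.
From dN/dt = 0: 1.21(1 - N*/831) = 0.015·51.5, giving N* = 831·(1 - 0.639) = 300.
From dH/dt = 0: 0.00642·300 - 0.0627 = 0.0306P*, so P* = 1.87/0.0306 = 61.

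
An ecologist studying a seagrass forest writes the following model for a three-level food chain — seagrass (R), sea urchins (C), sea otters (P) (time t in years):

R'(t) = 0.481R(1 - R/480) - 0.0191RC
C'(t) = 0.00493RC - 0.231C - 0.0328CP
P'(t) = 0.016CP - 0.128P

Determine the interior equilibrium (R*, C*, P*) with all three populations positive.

From dP/dt = 0: 0.016C* = 0.128, so C* = 8.
From dR/dt = 0: 0.481(1 - R*/480) = 0.0191·8, giving R* = 480·(1 - 0.318) = 328.
From dC/dt = 0: 0.00493·328 - 0.231 = 0.0328P*, so P* = 1.38/0.0328 = 42.2.

R* ≈ 328, C* ≈ 8, P* ≈ 42.2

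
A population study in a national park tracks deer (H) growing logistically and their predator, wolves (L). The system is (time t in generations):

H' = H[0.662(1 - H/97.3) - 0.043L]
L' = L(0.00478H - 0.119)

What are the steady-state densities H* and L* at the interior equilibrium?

From dL/dt = 0 with L > 0: 0.00478H* = 0.119, so H* = 24.9.
Substitute into dH/dt = 0: 0.662(1 - 24.9/97.3) = 0.043L*.
The bracket is 0.744, giving L* = 0.493/0.043 = 11.5.

H* ≈ 24.9, L* ≈ 11.5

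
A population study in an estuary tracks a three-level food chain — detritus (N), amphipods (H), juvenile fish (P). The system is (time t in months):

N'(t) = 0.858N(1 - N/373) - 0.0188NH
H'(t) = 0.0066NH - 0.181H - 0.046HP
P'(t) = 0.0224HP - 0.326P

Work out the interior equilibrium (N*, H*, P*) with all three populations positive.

N* ≈ 254, H* ≈ 14.6, P* ≈ 32.5

From dP/dt = 0: 0.0224H* = 0.326, so H* = 14.6.
From dN/dt = 0: 0.858(1 - N*/373) = 0.0188·14.6, giving N* = 373·(1 - 0.319) = 254.
From dH/dt = 0: 0.0066·254 - 0.181 = 0.046P*, so P* = 1.5/0.046 = 32.5.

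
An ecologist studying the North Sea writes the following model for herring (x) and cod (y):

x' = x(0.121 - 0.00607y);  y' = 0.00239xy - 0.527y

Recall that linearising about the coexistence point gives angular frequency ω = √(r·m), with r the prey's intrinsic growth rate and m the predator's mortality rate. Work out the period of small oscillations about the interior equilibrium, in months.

Here r = 0.121 and m = 0.527, so r·m = 0.0638.
ω = √0.0638 = 0.253 per month, hence T = 2π/ω ≈ 24.9 months.

T ≈ 24.9 months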